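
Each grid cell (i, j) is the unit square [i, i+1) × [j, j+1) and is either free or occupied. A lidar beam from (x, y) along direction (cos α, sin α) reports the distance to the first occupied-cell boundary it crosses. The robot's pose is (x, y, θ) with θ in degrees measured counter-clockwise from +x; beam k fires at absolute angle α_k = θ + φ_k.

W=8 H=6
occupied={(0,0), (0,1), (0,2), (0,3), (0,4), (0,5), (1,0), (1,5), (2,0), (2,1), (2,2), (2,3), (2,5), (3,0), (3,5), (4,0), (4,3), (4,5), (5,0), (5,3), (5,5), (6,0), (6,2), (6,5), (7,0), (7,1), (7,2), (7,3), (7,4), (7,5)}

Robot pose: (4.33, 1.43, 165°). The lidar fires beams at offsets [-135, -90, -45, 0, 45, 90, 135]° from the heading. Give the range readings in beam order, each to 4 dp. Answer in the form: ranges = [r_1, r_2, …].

ranges = [1.9283, 1.6254, 2.6600, 1.3769, 0.8600, 0.4452, 0.4965]

beam 1: φ=-135°, α=30°
  dir = (cos 30°, sin 30°) = (0.8660, 0.5000); from cell (4,1)
  next x-line at t=0.7736, next y-line at t=1.1400; Δt_x=1.1547, Δt_y=2.0000
    x: enter (5,1) at t=0.7736
    y: enter (5,2) at t=1.1400
    x: enter (6,2) at t=1.9283 ← occupied
  → r_1 = 1.9283
beam 2: φ=-90°, α=75°
  dir = (cos 75°, sin 75°) = (0.2588, 0.9659); from cell (4,1)
  next x-line at t=2.5887, next y-line at t=0.5901; Δt_x=3.8637, Δt_y=1.0353
    y: enter (4,2) at t=0.5901
    y: enter (4,3) at t=1.6254 ← occupied
  → r_2 = 1.6254
beam 3: φ=-45°, α=120°
  dir = (cos 120°, sin 120°) = (-0.5000, 0.8660); from cell (4,1)
  next x-line at t=0.6600, next y-line at t=0.6582; Δt_x=2.0000, Δt_y=1.1547
    y: enter (4,2) at t=0.6582
    x: enter (3,2) at t=0.6600
    y: enter (3,3) at t=1.8129
    x: enter (2,3) at t=2.6600 ← occupied
  → r_3 = 2.6600
beam 4: φ=0°, α=165°
  dir = (cos 165°, sin 165°) = (-0.9659, 0.2588); from cell (4,1)
  next x-line at t=0.3416, next y-line at t=2.2023; Δt_x=1.0353, Δt_y=3.8637
    x: enter (3,1) at t=0.3416
    x: enter (2,1) at t=1.3769 ← occupied
  → r_4 = 1.3769
beam 5: φ=45°, α=210°
  dir = (cos 210°, sin 210°) = (-0.8660, -0.5000); from cell (4,1)
  next x-line at t=0.3811, next y-line at t=0.8600; Δt_x=1.1547, Δt_y=2.0000
    x: enter (3,1) at t=0.3811
    y: enter (3,0) at t=0.8600 ← occupied
  → r_5 = 0.8600
beam 6: φ=90°, α=255°
  dir = (cos 255°, sin 255°) = (-0.2588, -0.9659); from cell (4,1)
  next x-line at t=1.2750, next y-line at t=0.4452; Δt_x=3.8637, Δt_y=1.0353
    y: enter (4,0) at t=0.4452 ← occupied
  → r_6 = 0.4452
beam 7: φ=135°, α=300°
  dir = (cos 300°, sin 300°) = (0.5000, -0.8660); from cell (4,1)
  next x-line at t=1.3400, next y-line at t=0.4965; Δt_x=2.0000, Δt_y=1.1547
    y: enter (4,0) at t=0.4965 ← occupied
  → r_7 = 0.4965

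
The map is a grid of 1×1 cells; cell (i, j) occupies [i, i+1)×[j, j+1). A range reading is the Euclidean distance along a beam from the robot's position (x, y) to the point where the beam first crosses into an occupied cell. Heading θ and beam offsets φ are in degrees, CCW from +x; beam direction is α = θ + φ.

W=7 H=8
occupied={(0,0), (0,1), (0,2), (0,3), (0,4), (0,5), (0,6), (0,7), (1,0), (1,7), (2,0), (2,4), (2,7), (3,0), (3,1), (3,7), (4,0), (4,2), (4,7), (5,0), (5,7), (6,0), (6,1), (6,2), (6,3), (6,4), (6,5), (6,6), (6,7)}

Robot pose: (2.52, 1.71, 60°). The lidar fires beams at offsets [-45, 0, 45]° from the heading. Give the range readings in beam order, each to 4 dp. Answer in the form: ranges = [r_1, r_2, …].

ranges = [0.4969, 6.1084, 5.4766]

beam 1: φ=-45°, α=15°
  dir = (cos 15°, sin 15°) = (0.9659, 0.2588); from cell (2,1)
  next x-line at t=0.4969, next y-line at t=1.1205; Δt_x=1.0353, Δt_y=3.8637
    x: enter (3,1) at t=0.4969 ← occupied
  → r_1 = 0.4969
beam 2: φ=0°, α=60°
  dir = (cos 60°, sin 60°) = (0.5000, 0.8660); from cell (2,1)
  next x-line at t=0.9600, next y-line at t=0.3349; Δt_x=2.0000, Δt_y=1.1547
    y: enter (2,2) at t=0.3349
    x: enter (3,2) at t=0.9600
    y: enter (3,3) at t=1.4896
    y: enter (3,4) at t=2.6443
    x: enter (4,4) at t=2.9600
    y: enter (4,5) at t=3.7990
    y: enter (4,6) at t=4.9537
    x: enter (5,6) at t=4.9600
    y: enter (5,7) at t=6.1084 ← occupied
  → r_2 = 6.1084
beam 3: φ=45°, α=105°
  dir = (cos 105°, sin 105°) = (-0.2588, 0.9659); from cell (2,1)
  next x-line at t=2.0091, next y-line at t=0.3002; Δt_x=3.8637, Δt_y=1.0353
    y: enter (2,2) at t=0.3002
    y: enter (2,3) at t=1.3355
    x: enter (1,3) at t=2.0091
    y: enter (1,4) at t=2.3708
    y: enter (1,5) at t=3.4061
    y: enter (1,6) at t=4.4413
    y: enter (1,7) at t=5.4766 ← occupied
  → r_3 = 5.4766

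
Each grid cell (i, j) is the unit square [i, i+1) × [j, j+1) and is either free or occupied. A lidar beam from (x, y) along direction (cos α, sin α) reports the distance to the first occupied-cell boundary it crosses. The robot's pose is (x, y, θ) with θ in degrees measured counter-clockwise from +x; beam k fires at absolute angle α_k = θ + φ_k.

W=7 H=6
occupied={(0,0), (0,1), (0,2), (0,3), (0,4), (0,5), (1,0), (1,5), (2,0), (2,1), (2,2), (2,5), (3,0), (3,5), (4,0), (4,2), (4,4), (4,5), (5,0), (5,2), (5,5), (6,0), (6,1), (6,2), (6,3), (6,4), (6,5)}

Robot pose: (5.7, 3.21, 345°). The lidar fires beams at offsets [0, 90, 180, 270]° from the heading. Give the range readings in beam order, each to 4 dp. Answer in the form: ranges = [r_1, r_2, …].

beam 1: φ=0°, α=345°
  d=(0.9659,-0.2588)  start (5,3)  tX=0.3106 tY=0.8114  stride 1/|dx|=1.0353 1/|dy|=3.8637
    cross x-line → (6,3), t=0.3106 (wall)
  → r_1 = 0.3106
beam 2: φ=90°, α=75°
  d=(0.2588,0.9659)  start (5,3)  tX=1.1591 tY=0.8179  stride 1/|dx|=3.8637 1/|dy|=1.0353
    cross y-line → (5,4), t=0.8179
    cross x-line → (6,4), t=1.1591 (wall)
  → r_2 = 1.1591
beam 3: φ=180°, α=165°
  d=(-0.9659,0.2588)  start (5,3)  tX=0.7247 tY=3.0523  stride 1/|dx|=1.0353 1/|dy|=3.8637
    cross x-line → (4,3), t=0.7247
    cross x-line → (3,3), t=1.7600
    cross x-line → (2,3), t=2.7952
    cross y-line → (2,4), t=3.0523
    cross x-line → (1,4), t=3.8305
    cross x-line → (0,4), t=4.8658 (wall)
  → r_3 = 4.8658
beam 4: φ=270°, α=255°
  d=(-0.2588,-0.9659)  start (5,3)  tX=2.7046 tY=0.2174  stride 1/|dx|=3.8637 1/|dy|=1.0353
    cross y-line → (5,2), t=0.2174 (wall)
  → r_4 = 0.2174

ranges = [0.3106, 1.1591, 4.8658, 0.2174]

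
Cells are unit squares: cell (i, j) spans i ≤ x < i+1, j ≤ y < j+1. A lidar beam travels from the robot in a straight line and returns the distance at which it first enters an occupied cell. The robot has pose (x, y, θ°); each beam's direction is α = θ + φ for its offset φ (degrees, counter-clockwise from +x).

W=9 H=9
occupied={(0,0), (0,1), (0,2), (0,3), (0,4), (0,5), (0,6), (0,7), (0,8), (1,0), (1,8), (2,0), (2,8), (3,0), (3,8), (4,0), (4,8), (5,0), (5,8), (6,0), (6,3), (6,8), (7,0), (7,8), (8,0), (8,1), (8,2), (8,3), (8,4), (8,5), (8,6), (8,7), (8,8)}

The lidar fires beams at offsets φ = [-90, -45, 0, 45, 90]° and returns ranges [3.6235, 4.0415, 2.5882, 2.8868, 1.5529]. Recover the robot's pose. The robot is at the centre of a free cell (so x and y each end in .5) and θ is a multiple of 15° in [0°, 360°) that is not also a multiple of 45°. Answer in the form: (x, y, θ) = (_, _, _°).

Candidates: 48 free-cell centres × 16 headings = 768 poses. Raycast each; keep the one whose scan matches to 4 dp.
  (6.5, 5.5, 300°): beam 1 = 6.3509 ≠ 3.6235 ✗
  (2.5, 1.5, 120°): beam 1 = 4.0415 ≠ 3.6235 ✗
  (6.5, 2.5, 210°): beam 1 = 0.5774 ≠ 3.6235 ✗
  …
  (4.5, 3.5, 255°): r_1=3.6235, r_2=4.0415, r_3=2.5882, r_4=2.8868, r_5=1.5529 — all match ✓
No second candidate reproduces the full scan.

(x, y, θ) = (4.5, 3.5, 255°)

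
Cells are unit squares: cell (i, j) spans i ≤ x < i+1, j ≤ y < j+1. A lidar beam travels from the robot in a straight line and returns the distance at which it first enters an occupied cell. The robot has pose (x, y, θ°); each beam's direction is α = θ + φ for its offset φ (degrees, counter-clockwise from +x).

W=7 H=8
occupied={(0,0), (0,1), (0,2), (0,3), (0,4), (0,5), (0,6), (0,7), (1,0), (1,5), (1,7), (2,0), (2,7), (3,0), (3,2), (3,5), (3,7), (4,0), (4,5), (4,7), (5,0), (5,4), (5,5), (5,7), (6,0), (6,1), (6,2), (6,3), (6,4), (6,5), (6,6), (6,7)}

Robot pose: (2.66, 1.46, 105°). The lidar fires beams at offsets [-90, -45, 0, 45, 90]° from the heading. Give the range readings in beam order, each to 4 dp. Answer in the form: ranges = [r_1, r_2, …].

beam 1: φ=-90°, α=15°
  d=(0.9659,0.2588)  start (2,1)  tX=0.3520 tY=2.0864  stride 1/|dx|=1.0353 1/|dy|=3.8637
    cross x-line → (3,1), t=0.3520
    cross x-line → (4,1), t=1.3873
    cross y-line → (4,2), t=2.0864
    cross x-line → (5,2), t=2.4225
    cross x-line → (6,2), t=3.4578 (wall)
  → r_1 = 3.4578
beam 2: φ=-45°, α=60°
  d=(0.5000,0.8660)  start (2,1)  tX=0.6800 tY=0.6235  stride 1/|dx|=2.0000 1/|dy|=1.1547
    cross y-line → (2,2), t=0.6235
    cross x-line → (3,2), t=0.6800 (wall)
  → r_2 = 0.6800
beam 3: φ=0°, α=105°
  d=(-0.2588,0.9659)  start (2,1)  tX=2.5500 tY=0.5590  stride 1/|dx|=3.8637 1/|dy|=1.0353
    cross y-line → (2,2), t=0.5590
    cross y-line → (2,3), t=1.5943
    cross x-line → (1,3), t=2.5500
    cross y-line → (1,4), t=2.6296
    cross y-line → (1,5), t=3.6649 (wall)
  → r_3 = 3.6649
beam 4: φ=45°, α=150°
  d=(-0.8660,0.5000)  start (2,1)  tX=0.7621 tY=1.0800  stride 1/|dx|=1.1547 1/|dy|=2.0000
    cross x-line → (1,1), t=0.7621
    cross y-line → (1,2), t=1.0800
    cross x-line → (0,2), t=1.9168 (wall)
  → r_4 = 1.9168
beam 5: φ=90°, α=195°
  d=(-0.9659,-0.2588)  start (2,1)  tX=0.6833 tY=1.7773  stride 1/|dx|=1.0353 1/|dy|=3.8637
    cross x-line → (1,1), t=0.6833
    cross x-line → (0,1), t=1.7186 (wall)
  → r_5 = 1.7186

ranges = [3.4578, 0.6800, 3.6649, 1.9168, 1.7186]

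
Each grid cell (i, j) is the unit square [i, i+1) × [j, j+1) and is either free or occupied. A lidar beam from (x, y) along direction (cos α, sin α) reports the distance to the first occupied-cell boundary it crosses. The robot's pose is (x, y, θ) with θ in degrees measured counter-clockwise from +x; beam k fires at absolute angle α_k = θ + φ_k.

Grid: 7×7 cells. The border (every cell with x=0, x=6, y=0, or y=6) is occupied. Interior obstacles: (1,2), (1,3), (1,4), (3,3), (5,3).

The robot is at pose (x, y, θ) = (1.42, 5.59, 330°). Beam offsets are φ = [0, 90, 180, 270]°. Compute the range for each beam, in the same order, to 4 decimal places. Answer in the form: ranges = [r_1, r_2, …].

ranges = [4.1338, 0.4734, 0.4850, 0.6813]

beam 1: φ=0°, α=330°
  dir = (cos 330°, sin 330°) = (0.8660, -0.5000); from cell (1,5)
  next x-line at t=0.6697, next y-line at t=1.1800; Δt_x=1.1547, Δt_y=2.0000
    x: enter (2,5) at t=0.6697
    y: enter (2,4) at t=1.1800
    x: enter (3,4) at t=1.8244
    x: enter (4,4) at t=2.9791
    y: enter (4,3) at t=3.1800
    x: enter (5,3) at t=4.1338 ← occupied
  → r_1 = 4.1338
beam 2: φ=90°, α=60°
  dir = (cos 60°, sin 60°) = (0.5000, 0.8660); from cell (1,5)
  next x-line at t=1.1600, next y-line at t=0.4734; Δt_x=2.0000, Δt_y=1.1547
    y: enter (1,6) at t=0.4734 ← occupied
  → r_2 = 0.4734
beam 3: φ=180°, α=150°
  dir = (cos 150°, sin 150°) = (-0.8660, 0.5000); from cell (1,5)
  next x-line at t=0.4850, next y-line at t=0.8200; Δt_x=1.1547, Δt_y=2.0000
    x: enter (0,5) at t=0.4850 ← occupied
  → r_3 = 0.4850
beam 4: φ=270°, α=240°
  dir = (cos 240°, sin 240°) = (-0.5000, -0.8660); from cell (1,5)
  next x-line at t=0.8400, next y-line at t=0.6813; Δt_x=2.0000, Δt_y=1.1547
    y: enter (1,4) at t=0.6813 ← occupied
  → r_4 = 0.6813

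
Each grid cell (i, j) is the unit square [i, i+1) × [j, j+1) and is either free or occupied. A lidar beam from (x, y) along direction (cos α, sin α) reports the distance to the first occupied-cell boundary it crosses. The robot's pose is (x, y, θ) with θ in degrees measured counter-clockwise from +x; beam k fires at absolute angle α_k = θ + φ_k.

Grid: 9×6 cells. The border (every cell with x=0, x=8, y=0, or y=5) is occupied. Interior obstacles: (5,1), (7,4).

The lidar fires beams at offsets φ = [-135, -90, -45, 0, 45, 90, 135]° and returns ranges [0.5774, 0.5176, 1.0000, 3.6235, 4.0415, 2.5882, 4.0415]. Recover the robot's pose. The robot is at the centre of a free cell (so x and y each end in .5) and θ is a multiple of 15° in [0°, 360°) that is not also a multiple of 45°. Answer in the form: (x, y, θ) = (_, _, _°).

(x, y, θ) = (4.5, 4.5, 195°)

Enumerate (i+0.5, j+0.5, θ) over the 26 free cells and 16 admissible headings. For each, cast all 7 beams and compare to the given ranges.
  (4.5, 1.5, 195°): beam 1 = 4.0415 ≠ 0.5774 ✗
  (5.5, 3.5, 75°): beam 1 = 2.8868 ≠ 0.5774 ✗
  (4.5, 2.5, 330°): beam 1 = 3.6235 ≠ 0.5774 ✗
  (3.5, 4.5, 330°): beam 1 = 2.5882 ≠ 0.5774 ✗
  …
  (4.5, 4.5, 195°): r_1=0.5774, r_2=0.5176, r_3=1.0000, r_4=3.6235, r_5=4.0415, r_6=2.5882, r_7=4.0415 — all match ✓
Unique over the lattice → pose = (4.5, 4.5, 195°).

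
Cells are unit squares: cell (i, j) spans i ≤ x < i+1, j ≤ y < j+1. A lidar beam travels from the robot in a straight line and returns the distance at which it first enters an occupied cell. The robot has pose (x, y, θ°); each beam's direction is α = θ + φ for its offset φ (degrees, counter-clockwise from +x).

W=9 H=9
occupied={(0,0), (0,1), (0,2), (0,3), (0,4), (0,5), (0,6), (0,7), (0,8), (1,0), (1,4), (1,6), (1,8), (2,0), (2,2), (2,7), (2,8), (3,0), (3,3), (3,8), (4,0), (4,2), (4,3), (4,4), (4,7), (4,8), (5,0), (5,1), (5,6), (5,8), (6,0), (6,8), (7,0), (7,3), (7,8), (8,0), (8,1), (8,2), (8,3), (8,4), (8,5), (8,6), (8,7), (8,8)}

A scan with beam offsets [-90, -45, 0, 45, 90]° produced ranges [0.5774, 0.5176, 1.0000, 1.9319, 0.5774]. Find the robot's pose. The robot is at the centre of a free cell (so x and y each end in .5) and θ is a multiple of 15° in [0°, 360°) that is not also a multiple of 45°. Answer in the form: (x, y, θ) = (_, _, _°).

Enumerate (i+0.5, j+0.5, θ) over the 37 free cells and 16 admissible headings. For each, cast all 5 beams and compare to the given ranges.
  (6.5, 3.5, 75°): beam 1 = 0.5176 ≠ 0.5774 ✗
  (3.5, 2.5, 60°): beam 3 = 0.5774 ≠ 1.0000 ✗
  (7.5, 6.5, 60°): beam 4 = 1.5529 ≠ 1.9319 ✗
  (2.5, 3.5, 195°): beam 1 = 2.5882 ≠ 0.5774 ✗
  …
  (2.5, 1.5, 330°): r_1=0.5774, r_2=0.5176, r_3=1.0000, r_4=1.9319, r_5=0.5774 — all match ✓
Unique over the lattice → pose = (2.5, 1.5, 330°).

(x, y, θ) = (2.5, 1.5, 330°)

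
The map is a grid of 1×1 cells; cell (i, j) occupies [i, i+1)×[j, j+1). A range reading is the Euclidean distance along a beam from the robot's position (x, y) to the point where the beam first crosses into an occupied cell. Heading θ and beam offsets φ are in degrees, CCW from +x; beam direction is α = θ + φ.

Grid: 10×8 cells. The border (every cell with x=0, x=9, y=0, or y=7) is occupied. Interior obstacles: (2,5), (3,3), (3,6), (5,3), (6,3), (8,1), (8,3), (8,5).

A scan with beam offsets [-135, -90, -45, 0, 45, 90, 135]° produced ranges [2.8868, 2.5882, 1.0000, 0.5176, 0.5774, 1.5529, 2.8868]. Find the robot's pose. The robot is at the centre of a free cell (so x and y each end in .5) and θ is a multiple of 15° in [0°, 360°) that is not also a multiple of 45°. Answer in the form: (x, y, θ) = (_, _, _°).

Candidates: 40 free-cell centres × 16 headings = 640 poses. Raycast each; keep the one whose scan matches to 4 dp.
  (8.5, 4.5, 105°): beam 1 = 0.5774 ≠ 2.8868 ✗
  (3.5, 4.5, 285°): beam 1 = 1.0000 ≠ 2.8868 ✗
  (5.5, 2.5, 165°): beam 1 = 1.0000 ≠ 2.8868 ✗
  (8.5, 2.5, 30°): beam 1 = 0.5176 ≠ 2.8868 ✗
  (5.5, 2.5, 330°): beam 1 = 4.6587 ≠ 2.8868 ✗
  …
  (5.5, 6.5, 75°): r_1=2.8868, r_2=2.5882, r_3=1.0000, r_4=0.5176, r_5=0.5774, r_6=1.5529, r_7=2.8868 — all match ✓
No second candidate reproduces the full scan.

(x, y, θ) = (5.5, 6.5, 75°)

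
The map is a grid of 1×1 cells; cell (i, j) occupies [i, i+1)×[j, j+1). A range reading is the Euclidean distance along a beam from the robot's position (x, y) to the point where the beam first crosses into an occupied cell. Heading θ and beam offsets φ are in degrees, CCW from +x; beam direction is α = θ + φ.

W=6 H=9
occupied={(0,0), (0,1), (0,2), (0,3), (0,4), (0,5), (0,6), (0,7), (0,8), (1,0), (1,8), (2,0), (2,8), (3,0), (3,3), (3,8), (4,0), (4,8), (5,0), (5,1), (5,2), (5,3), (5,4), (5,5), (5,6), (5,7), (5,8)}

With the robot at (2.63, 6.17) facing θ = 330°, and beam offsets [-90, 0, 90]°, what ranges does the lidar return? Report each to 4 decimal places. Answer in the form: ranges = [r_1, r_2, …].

ranges = [3.2600, 2.7366, 2.1131]

beam 1: φ=-90°, α=240°
  direction (-0.5000, -0.8660); cell (2,6); t to first gridline: x 1.2600, y 0.1963 (then +2.0000 / +1.1547)
    (2,5) via y @ 0.1963
    (1,5) via x @ 1.2600
    (1,4) via y @ 1.3510
    (1,3) via y @ 2.5057
    (0,3) via x @ 3.2600  # hit
  → r_1 = 3.2600
beam 2: φ=0°, α=330°
  direction (0.8660, -0.5000); cell (2,6); t to first gridline: x 0.4272, y 0.3400 (then +1.1547 / +2.0000)
    (2,5) via y @ 0.3400
    (3,5) via x @ 0.4272
    (4,5) via x @ 1.5819
    (4,4) via y @ 2.3400
    (5,4) via x @ 2.7366  # hit
  → r_2 = 2.7366
beam 3: φ=90°, α=60°
  direction (0.5000, 0.8660); cell (2,6); t to first gridline: x 0.7400, y 0.9584 (then +2.0000 / +1.1547)
    (3,6) via x @ 0.7400
    (3,7) via y @ 0.9584
    (3,8) via y @ 2.1131  # hit
  → r_3 = 2.1131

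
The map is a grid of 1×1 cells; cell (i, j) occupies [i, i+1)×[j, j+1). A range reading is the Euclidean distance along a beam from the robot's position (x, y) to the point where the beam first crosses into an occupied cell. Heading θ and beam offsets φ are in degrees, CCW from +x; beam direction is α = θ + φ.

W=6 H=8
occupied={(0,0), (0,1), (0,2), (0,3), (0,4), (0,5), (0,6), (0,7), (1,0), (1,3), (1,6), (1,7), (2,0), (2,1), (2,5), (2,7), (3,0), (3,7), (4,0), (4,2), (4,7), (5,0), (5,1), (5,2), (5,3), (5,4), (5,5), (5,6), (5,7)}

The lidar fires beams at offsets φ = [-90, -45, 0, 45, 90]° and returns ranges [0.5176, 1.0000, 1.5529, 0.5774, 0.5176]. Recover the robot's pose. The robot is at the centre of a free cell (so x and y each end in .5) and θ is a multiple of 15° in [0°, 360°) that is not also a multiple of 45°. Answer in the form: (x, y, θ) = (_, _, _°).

Enumerate (i+0.5, j+0.5, θ) over the 19 free cells and 16 admissible headings. For each, cast all 5 beams and compare to the given ranges.
  (2.5, 3.5, 285°): beam 2 = 2.8868 ≠ 1.0000 ✗
  (1.5, 2.5, 285°): beam 4 = 1.0000 ≠ 0.5774 ✗
  (2.5, 6.5, 15°): beam 2 = 2.8868 ≠ 1.0000 ✗
  (3.5, 5.5, 60°): beam 1 = 1.7321 ≠ 0.5176 ✗
  (2.5, 2.5, 60°): beam 1 = 2.8868 ≠ 0.5176 ✗
  …
  (1.5, 5.5, 285°): r_1=0.5176, r_2=1.0000, r_3=1.5529, r_4=0.5774, r_5=0.5176 — all match ✓
No second candidate reproduces the full scan.

(x, y, θ) = (1.5, 5.5, 285°)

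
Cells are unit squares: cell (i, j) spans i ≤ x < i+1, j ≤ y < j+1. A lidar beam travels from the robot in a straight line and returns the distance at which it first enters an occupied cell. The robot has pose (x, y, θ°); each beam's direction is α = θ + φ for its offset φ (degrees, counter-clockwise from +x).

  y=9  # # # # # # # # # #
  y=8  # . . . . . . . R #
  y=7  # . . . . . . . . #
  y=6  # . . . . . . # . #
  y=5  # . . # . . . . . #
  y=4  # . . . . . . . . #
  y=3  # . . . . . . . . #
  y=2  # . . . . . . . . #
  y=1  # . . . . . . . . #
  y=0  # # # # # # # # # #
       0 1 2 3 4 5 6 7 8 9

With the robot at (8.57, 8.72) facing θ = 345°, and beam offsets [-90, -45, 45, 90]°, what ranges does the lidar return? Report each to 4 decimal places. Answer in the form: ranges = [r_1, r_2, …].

beam 1: φ=-90°, α=255°
  d=(-0.2588,-0.9659)  start (8,8)  tX=2.2023 tY=0.7454  stride 1/|dx|=3.8637 1/|dy|=1.0353
    cross y-line → (8,7), t=0.7454
    cross y-line → (8,6), t=1.7807
    cross x-line → (7,6), t=2.2023 (wall)
  → r_1 = 2.2023
beam 2: φ=-45°, α=300°
  d=(0.5000,-0.8660)  start (8,8)  tX=0.8600 tY=0.8314  stride 1/|dx|=2.0000 1/|dy|=1.1547
    cross y-line → (8,7), t=0.8314
    cross x-line → (9,7), t=0.8600 (wall)
  → r_2 = 0.8600
beam 3: φ=45°, α=30°
  d=(0.8660,0.5000)  start (8,8)  tX=0.4965 tY=0.5600  stride 1/|dx|=1.1547 1/|dy|=2.0000
    cross x-line → (9,8), t=0.4965 (wall)
  → r_3 = 0.4965
beam 4: φ=90°, α=75°
  d=(0.2588,0.9659)  start (8,8)  tX=1.6614 tY=0.2899  stride 1/|dx|=3.8637 1/|dy|=1.0353
    cross y-line → (8,9), t=0.2899 (wall)
  → r_4 = 0.2899

ranges = [2.2023, 0.8600, 0.4965, 0.2899]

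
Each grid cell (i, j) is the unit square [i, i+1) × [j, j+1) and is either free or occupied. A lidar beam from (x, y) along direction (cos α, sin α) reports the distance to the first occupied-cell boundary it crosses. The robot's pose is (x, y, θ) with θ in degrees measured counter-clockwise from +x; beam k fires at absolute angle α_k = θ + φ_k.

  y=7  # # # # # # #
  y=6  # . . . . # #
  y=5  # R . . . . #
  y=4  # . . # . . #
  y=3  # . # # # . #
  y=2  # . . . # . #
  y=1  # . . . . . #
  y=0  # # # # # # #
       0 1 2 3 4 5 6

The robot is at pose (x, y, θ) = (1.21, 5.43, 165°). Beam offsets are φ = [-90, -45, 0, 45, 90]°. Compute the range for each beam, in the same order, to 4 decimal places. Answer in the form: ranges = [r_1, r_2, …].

beam 1: φ=-90°, α=75°
  cosα=0.2588 sinα=0.9659 | (1,5) | tMaxX 3.0523 tMaxY 0.5901 | tΔX 3.8637 tΔY 1.0353
    t=0.5901 [y] (1,6)
    t=1.6254 [y] (1,7) — stop
  → r_1 = 1.6254
beam 2: φ=-45°, α=120°
  cosα=-0.5000 sinα=0.8660 | (1,5) | tMaxX 0.4200 tMaxY 0.6582 | tΔX 2.0000 tΔY 1.1547
    t=0.4200 [x] (0,5) — stop
  → r_2 = 0.4200
beam 3: φ=0°, α=165°
  cosα=-0.9659 sinα=0.2588 | (1,5) | tMaxX 0.2174 tMaxY 2.2023 | tΔX 1.0353 tΔY 3.8637
    t=0.2174 [x] (0,5) — stop
  → r_3 = 0.2174
beam 4: φ=45°, α=210°
  cosα=-0.8660 sinα=-0.5000 | (1,5) | tMaxX 0.2425 tMaxY 0.8600 | tΔX 1.1547 tΔY 2.0000
    t=0.2425 [x] (0,5) — stop
  → r_4 = 0.2425
beam 5: φ=90°, α=255°
  cosα=-0.2588 sinα=-0.9659 | (1,5) | tMaxX 0.8114 tMaxY 0.4452 | tΔX 3.8637 tΔY 1.0353
    t=0.4452 [y] (1,4)
    t=0.8114 [x] (0,4) — stop
  → r_5 = 0.8114

ranges = [1.6254, 0.4200, 0.2174, 0.2425, 0.8114]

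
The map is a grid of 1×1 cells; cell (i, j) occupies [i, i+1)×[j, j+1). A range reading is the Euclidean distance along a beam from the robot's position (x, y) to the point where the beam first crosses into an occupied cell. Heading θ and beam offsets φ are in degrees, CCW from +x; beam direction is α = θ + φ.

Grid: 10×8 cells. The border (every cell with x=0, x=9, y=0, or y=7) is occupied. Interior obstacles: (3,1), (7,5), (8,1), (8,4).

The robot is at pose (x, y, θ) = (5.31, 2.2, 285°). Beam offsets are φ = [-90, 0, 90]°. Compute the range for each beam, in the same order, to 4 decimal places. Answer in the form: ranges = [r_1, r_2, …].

ranges = [1.3562, 1.2423, 3.8202]

beam 1: φ=-90°, α=195°
  cosα=-0.9659 sinα=-0.2588 | (5,2) | tMaxX 0.3209 tMaxY 0.7727 | tΔX 1.0353 tΔY 3.8637
    t=0.3209 [x] (4,2)
    t=0.7727 [y] (4,1)
    t=1.3562 [x] (3,1) — stop
  → r_1 = 1.3562
beam 2: φ=0°, α=285°
  cosα=0.2588 sinα=-0.9659 | (5,2) | tMaxX 2.6660 tMaxY 0.2071 | tΔX 3.8637 tΔY 1.0353
    t=0.2071 [y] (5,1)
    t=1.2423 [y] (5,0) — stop
  → r_2 = 1.2423
beam 3: φ=90°, α=15°
  cosα=0.9659 sinα=0.2588 | (5,2) | tMaxX 0.7143 tMaxY 3.0910 | tΔX 1.0353 tΔY 3.8637
    t=0.7143 [x] (6,2)
    t=1.7496 [x] (7,2)
    t=2.7849 [x] (8,2)
    t=3.0910 [y] (8,3)
    t=3.8202 [x] (9,3) — stop
  → r_3 = 3.8202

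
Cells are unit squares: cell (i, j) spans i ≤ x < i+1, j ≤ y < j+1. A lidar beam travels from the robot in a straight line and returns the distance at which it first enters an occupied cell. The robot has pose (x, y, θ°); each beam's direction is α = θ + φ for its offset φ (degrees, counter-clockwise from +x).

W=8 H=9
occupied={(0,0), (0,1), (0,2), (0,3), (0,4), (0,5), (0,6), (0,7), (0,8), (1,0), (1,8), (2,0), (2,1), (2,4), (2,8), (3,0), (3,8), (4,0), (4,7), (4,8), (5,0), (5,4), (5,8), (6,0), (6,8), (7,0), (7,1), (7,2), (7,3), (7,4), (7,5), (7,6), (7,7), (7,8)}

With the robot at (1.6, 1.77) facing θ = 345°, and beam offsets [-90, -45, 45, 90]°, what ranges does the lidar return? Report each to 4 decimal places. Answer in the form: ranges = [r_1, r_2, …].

ranges = [0.7972, 0.8000, 4.4600, 2.3087]

beam 1: φ=-90°, α=255°
  direction (-0.2588, -0.9659); cell (1,1); t to first gridline: x 2.3182, y 0.7972 (then +3.8637 / +1.0353)
    (1,0) via y @ 0.7972  # hit
  → r_1 = 0.7972
beam 2: φ=-45°, α=300°
  direction (0.5000, -0.8660); cell (1,1); t to first gridline: x 0.8000, y 0.8891 (then +2.0000 / +1.1547)
    (2,1) via x @ 0.8000  # hit
  → r_2 = 0.8000
beam 3: φ=45°, α=30°
  direction (0.8660, 0.5000); cell (1,1); t to first gridline: x 0.4619, y 0.4600 (then +1.1547 / +2.0000)
    (1,2) via y @ 0.4600
    (2,2) via x @ 0.4619
    (3,2) via x @ 1.6166
    (3,3) via y @ 2.4600
    (4,3) via x @ 2.7713
    (5,3) via x @ 3.9260
    (5,4) via y @ 4.4600  # hit
  → r_3 = 4.4600
beam 4: φ=90°, α=75°
  direction (0.2588, 0.9659); cell (1,1); t to first gridline: x 1.5455, y 0.2381 (then +3.8637 / +1.0353)
    (1,2) via y @ 0.2381
    (1,3) via y @ 1.2734
    (2,3) via x @ 1.5455
    (2,4) via y @ 2.3087  # hit
  → r_4 = 2.3087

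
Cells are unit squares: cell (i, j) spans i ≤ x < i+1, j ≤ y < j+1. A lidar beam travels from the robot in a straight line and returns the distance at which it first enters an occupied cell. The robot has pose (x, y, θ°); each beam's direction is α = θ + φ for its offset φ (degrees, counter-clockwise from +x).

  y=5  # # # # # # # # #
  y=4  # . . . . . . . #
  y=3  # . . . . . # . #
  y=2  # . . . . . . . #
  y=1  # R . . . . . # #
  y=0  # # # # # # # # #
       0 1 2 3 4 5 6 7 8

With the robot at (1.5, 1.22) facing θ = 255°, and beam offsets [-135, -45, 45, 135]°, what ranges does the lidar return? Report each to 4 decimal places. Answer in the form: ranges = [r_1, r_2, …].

beam 1: φ=-135°, α=120°
  direction (-0.5000, 0.8660); cell (1,1); t to first gridline: x 1.0000, y 0.9007 (then +2.0000 / +1.1547)
    (1,2) via y @ 0.9007
    (0,2) via x @ 1.0000  # hit
  → r_1 = 1.0000
beam 2: φ=-45°, α=210°
  direction (-0.8660, -0.5000); cell (1,1); t to first gridline: x 0.5774, y 0.4400 (then +1.1547 / +2.0000)
    (1,0) via y @ 0.4400  # hit
  → r_2 = 0.4400
beam 3: φ=45°, α=300°
  direction (0.5000, -0.8660); cell (1,1); t to first gridline: x 1.0000, y 0.2540 (then +2.0000 / +1.1547)
    (1,0) via y @ 0.2540  # hit
  → r_3 = 0.2540
beam 4: φ=135°, α=30°
  direction (0.8660, 0.5000); cell (1,1); t to first gridline: x 0.5774, y 1.5600 (then +1.1547 / +2.0000)
    (2,1) via x @ 0.5774
    (2,2) via y @ 1.5600
    (3,2) via x @ 1.7321
    (4,2) via x @ 2.8868
    (4,3) via y @ 3.5600
    (5,3) via x @ 4.0415
    (6,3) via x @ 5.1962  # hit
  → r_4 = 5.1962

ranges = [1.0000, 0.4400, 0.2540, 5.1962]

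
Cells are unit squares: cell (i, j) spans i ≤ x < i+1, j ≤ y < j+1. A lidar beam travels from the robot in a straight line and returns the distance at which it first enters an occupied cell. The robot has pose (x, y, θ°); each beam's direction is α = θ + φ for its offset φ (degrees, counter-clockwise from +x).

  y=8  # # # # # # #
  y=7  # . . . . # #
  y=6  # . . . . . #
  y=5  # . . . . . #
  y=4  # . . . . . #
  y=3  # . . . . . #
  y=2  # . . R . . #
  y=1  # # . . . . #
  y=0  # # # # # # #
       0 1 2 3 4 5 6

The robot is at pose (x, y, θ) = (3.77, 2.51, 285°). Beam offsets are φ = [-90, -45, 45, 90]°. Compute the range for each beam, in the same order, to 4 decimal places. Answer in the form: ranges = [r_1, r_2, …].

ranges = [1.9705, 1.7436, 2.5750, 2.3087]

beam 1: φ=-90°, α=195°
  cosα=-0.9659 sinα=-0.2588 | (3,2) | tMaxX 0.7972 tMaxY 1.9705 | tΔX 1.0353 tΔY 3.8637
    t=0.7972 [x] (2,2)
    t=1.8324 [x] (1,2)
    t=1.9705 [y] (1,1) — stop
  → r_1 = 1.9705
beam 2: φ=-45°, α=240°
  cosα=-0.5000 sinα=-0.8660 | (3,2) | tMaxX 1.5400 tMaxY 0.5889 | tΔX 2.0000 tΔY 1.1547
    t=0.5889 [y] (3,1)
    t=1.5400 [x] (2,1)
    t=1.7436 [y] (2,0) — stop
  → r_2 = 1.7436
beam 3: φ=45°, α=330°
  cosα=0.8660 sinα=-0.5000 | (3,2) | tMaxX 0.2656 tMaxY 1.0200 | tΔX 1.1547 tΔY 2.0000
    t=0.2656 [x] (4,2)
    t=1.0200 [y] (4,1)
    t=1.4203 [x] (5,1)
    t=2.5750 [x] (6,1) — stop
  → r_3 = 2.5750
beam 4: φ=90°, α=15°
  cosα=0.9659 sinα=0.2588 | (3,2) | tMaxX 0.2381 tMaxY 1.8932 | tΔX 1.0353 tΔY 3.8637
    t=0.2381 [x] (4,2)
    t=1.2734 [x] (5,2)
    t=1.8932 [y] (5,3)
    t=2.3087 [x] (6,3) — stop
  → r_4 = 2.3087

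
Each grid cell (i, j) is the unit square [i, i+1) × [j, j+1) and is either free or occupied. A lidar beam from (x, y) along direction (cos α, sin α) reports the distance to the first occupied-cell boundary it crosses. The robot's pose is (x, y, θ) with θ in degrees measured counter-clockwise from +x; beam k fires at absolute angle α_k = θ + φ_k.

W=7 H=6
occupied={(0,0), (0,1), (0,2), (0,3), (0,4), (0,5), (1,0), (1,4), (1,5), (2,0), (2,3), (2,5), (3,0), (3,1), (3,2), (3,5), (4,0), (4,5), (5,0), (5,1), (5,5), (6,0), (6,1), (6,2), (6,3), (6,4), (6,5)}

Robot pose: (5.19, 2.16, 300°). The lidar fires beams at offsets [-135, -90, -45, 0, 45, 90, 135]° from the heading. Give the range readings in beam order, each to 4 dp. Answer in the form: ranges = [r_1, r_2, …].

beam 1: φ=-135°, α=165°
  direction (-0.9659, 0.2588); cell (5,2); t to first gridline: x 0.1967, y 3.2455 (then +1.0353 / +3.8637)
    (4,2) via x @ 0.1967
    (3,2) via x @ 1.2320  # hit
  → r_1 = 1.2320
beam 2: φ=-90°, α=210°
  direction (-0.8660, -0.5000); cell (5,2); t to first gridline: x 0.2194, y 0.3200 (then +1.1547 / +2.0000)
    (4,2) via x @ 0.2194
    (4,1) via y @ 0.3200
    (3,1) via x @ 1.3741  # hit
  → r_2 = 1.3741
beam 3: φ=-45°, α=255°
  direction (-0.2588, -0.9659); cell (5,2); t to first gridline: x 0.7341, y 0.1656 (then +3.8637 / +1.0353)
    (5,1) via y @ 0.1656  # hit
  → r_3 = 0.1656
beam 4: φ=0°, α=300°
  direction (0.5000, -0.8660); cell (5,2); t to first gridline: x 1.6200, y 0.1848 (then +2.0000 / +1.1547)
    (5,1) via y @ 0.1848  # hit
  → r_4 = 0.1848
beam 5: φ=45°, α=345°
  direction (0.9659, -0.2588); cell (5,2); t to first gridline: x 0.8386, y 0.6182 (then +1.0353 / +3.8637)
    (5,1) via y @ 0.6182  # hit
  → r_5 = 0.6182
beam 6: φ=90°, α=30°
  direction (0.8660, 0.5000); cell (5,2); t to first gridline: x 0.9353, y 1.6800 (then +1.1547 / +2.0000)
    (6,2) via x @ 0.9353  # hit
  → r_6 = 0.9353
beam 7: φ=135°, α=75°
  direction (0.2588, 0.9659); cell (5,2); t to first gridline: x 3.1296, y 0.8696 (then +3.8637 / +1.0353)
    (5,3) via y @ 0.8696
    (5,4) via y @ 1.9049
    (5,5) via y @ 2.9402  # hit
  → r_7 = 2.9402

ranges = [1.2320, 1.3741, 0.1656, 0.1848, 0.6182, 0.9353, 2.9402]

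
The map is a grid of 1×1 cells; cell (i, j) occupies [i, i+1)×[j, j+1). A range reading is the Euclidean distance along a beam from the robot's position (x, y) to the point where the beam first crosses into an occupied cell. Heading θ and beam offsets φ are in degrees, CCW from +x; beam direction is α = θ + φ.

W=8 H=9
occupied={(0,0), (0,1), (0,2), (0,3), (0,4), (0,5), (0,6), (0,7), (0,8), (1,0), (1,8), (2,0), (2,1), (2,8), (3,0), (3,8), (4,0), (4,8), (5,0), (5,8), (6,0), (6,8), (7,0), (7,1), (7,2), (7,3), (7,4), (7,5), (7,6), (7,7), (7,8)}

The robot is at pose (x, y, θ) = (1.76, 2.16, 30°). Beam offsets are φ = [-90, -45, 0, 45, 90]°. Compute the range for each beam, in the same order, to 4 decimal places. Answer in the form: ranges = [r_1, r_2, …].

beam 1: φ=-90°, α=300°
  dir = (cos 300°, sin 300°) = (0.5000, -0.8660); from cell (1,2)
  next x-line at t=0.4800, next y-line at t=0.1848; Δt_x=2.0000, Δt_y=1.1547
    y: enter (1,1) at t=0.1848
    x: enter (2,1) at t=0.4800 ← occupied
  → r_1 = 0.4800
beam 2: φ=-45°, α=345°
  dir = (cos 345°, sin 345°) = (0.9659, -0.2588); from cell (1,2)
  next x-line at t=0.2485, next y-line at t=0.6182; Δt_x=1.0353, Δt_y=3.8637
    x: enter (2,2) at t=0.2485
    y: enter (2,1) at t=0.6182 ← occupied
  → r_2 = 0.6182
beam 3: φ=0°, α=30°
  dir = (cos 30°, sin 30°) = (0.8660, 0.5000); from cell (1,2)
  next x-line at t=0.2771, next y-line at t=1.6800; Δt_x=1.1547, Δt_y=2.0000
    x: enter (2,2) at t=0.2771
    x: enter (3,2) at t=1.4318
    y: enter (3,3) at t=1.6800
    x: enter (4,3) at t=2.5865
    y: enter (4,4) at t=3.6800
    x: enter (5,4) at t=3.7412
    x: enter (6,4) at t=4.8959
    y: enter (6,5) at t=5.6800
    x: enter (7,5) at t=6.0506 ← occupied
  → r_3 = 6.0506
beam 4: φ=45°, α=75°
  dir = (cos 75°, sin 75°) = (0.2588, 0.9659); from cell (1,2)
  next x-line at t=0.9273, next y-line at t=0.8696; Δt_x=3.8637, Δt_y=1.0353
    y: enter (1,3) at t=0.8696
    x: enter (2,3) at t=0.9273
    y: enter (2,4) at t=1.9049
    y: enter (2,5) at t=2.9402
    y: enter (2,6) at t=3.9755
    x: enter (3,6) at t=4.7910
    y: enter (3,7) at t=5.0107
    y: enter (3,8) at t=6.0460 ← occupied
  → r_4 = 6.0460
beam 5: φ=90°, α=120°
  dir = (cos 120°, sin 120°) = (-0.5000, 0.8660); from cell (1,2)
  next x-line at t=1.5200, next y-line at t=0.9699; Δt_x=2.0000, Δt_y=1.1547
    y: enter (1,3) at t=0.9699
    x: enter (0,3) at t=1.5200 ← occupied
  → r_5 = 1.5200

ranges = [0.4800, 0.6182, 6.0506, 6.0460, 1.5200]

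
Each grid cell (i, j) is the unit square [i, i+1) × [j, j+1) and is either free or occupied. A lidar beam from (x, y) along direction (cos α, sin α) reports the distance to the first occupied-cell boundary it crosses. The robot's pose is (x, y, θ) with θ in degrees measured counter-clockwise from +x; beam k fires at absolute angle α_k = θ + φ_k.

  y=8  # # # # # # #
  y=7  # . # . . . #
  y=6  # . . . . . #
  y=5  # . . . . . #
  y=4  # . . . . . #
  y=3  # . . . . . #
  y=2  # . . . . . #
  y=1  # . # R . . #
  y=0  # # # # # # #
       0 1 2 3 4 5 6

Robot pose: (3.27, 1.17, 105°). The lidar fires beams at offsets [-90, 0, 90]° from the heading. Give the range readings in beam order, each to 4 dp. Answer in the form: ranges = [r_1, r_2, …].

beam 1: φ=-90°, α=15°
  d=(0.9659,0.2588)  start (3,1)  tX=0.7558 tY=3.2069  stride 1/|dx|=1.0353 1/|dy|=3.8637
    cross x-line → (4,1), t=0.7558
    cross x-line → (5,1), t=1.7910
    cross x-line → (6,1), t=2.8263 (wall)
  → r_1 = 2.8263
beam 2: φ=0°, α=105°
  d=(-0.2588,0.9659)  start (3,1)  tX=1.0432 tY=0.8593  stride 1/|dx|=3.8637 1/|dy|=1.0353
    cross y-line → (3,2), t=0.8593
    cross x-line → (2,2), t=1.0432
    cross y-line → (2,3), t=1.8946
    cross y-line → (2,4), t=2.9298
    cross y-line → (2,5), t=3.9651
    cross x-line → (1,5), t=4.9069
    cross y-line → (1,6), t=5.0004
    cross y-line → (1,7), t=6.0357
    cross y-line → (1,8), t=7.0709 (wall)
  → r_2 = 7.0709
beam 3: φ=90°, α=195°
  d=(-0.9659,-0.2588)  start (3,1)  tX=0.2795 tY=0.6568  stride 1/|dx|=1.0353 1/|dy|=3.8637
    cross x-line → (2,1), t=0.2795 (wall)
  → r_3 = 0.2795

ranges = [2.8263, 7.0709, 0.2795]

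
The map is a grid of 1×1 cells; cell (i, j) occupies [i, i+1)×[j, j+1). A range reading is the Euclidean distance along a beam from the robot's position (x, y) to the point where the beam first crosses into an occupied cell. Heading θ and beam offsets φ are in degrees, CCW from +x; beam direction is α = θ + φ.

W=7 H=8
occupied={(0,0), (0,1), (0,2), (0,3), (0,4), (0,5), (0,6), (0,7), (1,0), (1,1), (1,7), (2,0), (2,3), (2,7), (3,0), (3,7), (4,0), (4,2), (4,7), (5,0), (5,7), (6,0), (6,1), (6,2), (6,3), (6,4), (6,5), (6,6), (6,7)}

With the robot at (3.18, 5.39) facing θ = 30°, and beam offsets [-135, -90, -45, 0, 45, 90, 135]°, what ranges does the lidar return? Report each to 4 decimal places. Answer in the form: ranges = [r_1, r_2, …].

beam 1: φ=-135°, α=255°
  dir = (cos 255°, sin 255°) = (-0.2588, -0.9659); from cell (3,5)
  next x-line at t=0.6955, next y-line at t=0.4038; Δt_x=3.8637, Δt_y=1.0353
    y: enter (3,4) at t=0.4038
    x: enter (2,4) at t=0.6955
    y: enter (2,3) at t=1.4390 ← occupied
  → r_1 = 1.4390
beam 2: φ=-90°, α=300°
  dir = (cos 300°, sin 300°) = (0.5000, -0.8660); from cell (3,5)
  next x-line at t=1.6400, next y-line at t=0.4503; Δt_x=2.0000, Δt_y=1.1547
    y: enter (3,4) at t=0.4503
    y: enter (3,3) at t=1.6050
    x: enter (4,3) at t=1.6400
    y: enter (4,2) at t=2.7597 ← occupied
  → r_2 = 2.7597
beam 3: φ=-45°, α=345°
  dir = (cos 345°, sin 345°) = (0.9659, -0.2588); from cell (3,5)
  next x-line at t=0.8489, next y-line at t=1.5068; Δt_x=1.0353, Δt_y=3.8637
    x: enter (4,5) at t=0.8489
    y: enter (4,4) at t=1.5068
    x: enter (5,4) at t=1.8842
    x: enter (6,4) at t=2.9195 ← occupied
  → r_3 = 2.9195
beam 4: φ=0°, α=30°
  dir = (cos 30°, sin 30°) = (0.8660, 0.5000); from cell (3,5)
  next x-line at t=0.9469, next y-line at t=1.2200; Δt_x=1.1547, Δt_y=2.0000
    x: enter (4,5) at t=0.9469
    y: enter (4,6) at t=1.2200
    x: enter (5,6) at t=2.1016
    y: enter (5,7) at t=3.2200 ← occupied
  → r_4 = 3.2200
beam 5: φ=45°, α=75°
  dir = (cos 75°, sin 75°) = (0.2588, 0.9659); from cell (3,5)
  next x-line at t=3.1682, next y-line at t=0.6315; Δt_x=3.8637, Δt_y=1.0353
    y: enter (3,6) at t=0.6315
    y: enter (3,7) at t=1.6668 ← occupied
  → r_5 = 1.6668
beam 6: φ=90°, α=120°
  dir = (cos 120°, sin 120°) = (-0.5000, 0.8660); from cell (3,5)
  next x-line at t=0.3600, next y-line at t=0.7044; Δt_x=2.0000, Δt_y=1.1547
    x: enter (2,5) at t=0.3600
    y: enter (2,6) at t=0.7044
    y: enter (2,7) at t=1.8591 ← occupied
  → r_6 = 1.8591
beam 7: φ=135°, α=165°
  dir = (cos 165°, sin 165°) = (-0.9659, 0.2588); from cell (3,5)
  next x-line at t=0.1863, next y-line at t=2.3569; Δt_x=1.0353, Δt_y=3.8637
    x: enter (2,5) at t=0.1863
    x: enter (1,5) at t=1.2216
    x: enter (0,5) at t=2.2569 ← occupied
  → r_7 = 2.2569

ranges = [1.4390, 2.7597, 2.9195, 3.2200, 1.6668, 1.8591, 2.2569]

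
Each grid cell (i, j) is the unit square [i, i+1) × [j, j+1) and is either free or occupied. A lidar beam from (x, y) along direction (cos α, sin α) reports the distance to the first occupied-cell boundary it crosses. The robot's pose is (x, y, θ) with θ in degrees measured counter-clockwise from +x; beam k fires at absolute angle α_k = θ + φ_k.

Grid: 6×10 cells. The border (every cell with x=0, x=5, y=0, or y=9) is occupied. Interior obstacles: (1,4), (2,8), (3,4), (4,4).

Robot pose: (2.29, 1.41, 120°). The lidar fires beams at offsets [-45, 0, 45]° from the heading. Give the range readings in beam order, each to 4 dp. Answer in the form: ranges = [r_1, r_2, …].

beam 1: φ=-45°, α=75°
  direction (0.2588, 0.9659); cell (2,1); t to first gridline: x 2.7432, y 0.6108 (then +3.8637 / +1.0353)
    (2,2) via y @ 0.6108
    (2,3) via y @ 1.6461
    (2,4) via y @ 2.6814
    (3,4) via x @ 2.7432  # hit
  → r_1 = 2.7432
beam 2: φ=0°, α=120°
  direction (-0.5000, 0.8660); cell (2,1); t to first gridline: x 0.5800, y 0.6813 (then +2.0000 / +1.1547)
    (1,1) via x @ 0.5800
    (1,2) via y @ 0.6813
    (1,3) via y @ 1.8360
    (0,3) via x @ 2.5800  # hit
  → r_2 = 2.5800
beam 3: φ=45°, α=165°
  direction (-0.9659, 0.2588); cell (2,1); t to first gridline: x 0.3002, y 2.2796 (then +1.0353 / +3.8637)
    (1,1) via x @ 0.3002
    (0,1) via x @ 1.3355  # hit
  → r_3 = 1.3355

ranges = [2.7432, 2.5800, 1.3355]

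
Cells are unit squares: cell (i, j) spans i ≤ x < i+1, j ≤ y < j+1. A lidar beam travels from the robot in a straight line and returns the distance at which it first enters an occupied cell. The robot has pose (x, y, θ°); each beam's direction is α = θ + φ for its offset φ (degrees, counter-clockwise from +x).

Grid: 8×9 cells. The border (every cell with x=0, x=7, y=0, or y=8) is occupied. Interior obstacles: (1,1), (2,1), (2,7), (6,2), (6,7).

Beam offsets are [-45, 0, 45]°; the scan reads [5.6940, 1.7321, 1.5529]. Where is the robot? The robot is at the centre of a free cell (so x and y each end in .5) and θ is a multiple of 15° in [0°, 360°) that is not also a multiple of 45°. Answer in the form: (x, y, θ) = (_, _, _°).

(x, y, θ) = (2.5, 2.5, 150°)

Enumerate (i+0.5, j+0.5, θ) over the 37 free cells and 16 admissible headings. For each, cast all 3 beams and compare to the given ranges.
  (6.5, 6.5, 150°): beam 1 = 0.5176 ≠ 5.6940 ✗
  (5.5, 1.5, 75°): beam 1 = 1.0000 ≠ 5.6940 ✗
  (4.5, 3.5, 285°): beam 1 = 2.8868 ≠ 5.6940 ✗
  (4.5, 7.5, 195°): beam 1 = 1.0000 ≠ 5.6940 ✗
  (3.5, 5.5, 120°): beam 1 = 2.5882 ≠ 5.6940 ✗
  …
  (2.5, 2.5, 150°): r_1=5.6940, r_2=1.7321, r_3=1.5529 — all match ✓
Only this pose fits every beam.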